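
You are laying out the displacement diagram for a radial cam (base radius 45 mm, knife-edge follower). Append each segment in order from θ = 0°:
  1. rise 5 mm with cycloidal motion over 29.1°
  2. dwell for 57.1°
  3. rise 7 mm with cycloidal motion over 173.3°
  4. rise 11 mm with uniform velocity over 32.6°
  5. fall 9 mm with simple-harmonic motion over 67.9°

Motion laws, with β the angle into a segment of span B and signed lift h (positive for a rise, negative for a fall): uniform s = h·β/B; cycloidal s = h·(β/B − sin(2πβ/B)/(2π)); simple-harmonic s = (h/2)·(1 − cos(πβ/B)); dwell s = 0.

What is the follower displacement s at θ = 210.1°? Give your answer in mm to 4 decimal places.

seg 1 [0°–29.1°] cycloidal, h=5: full span → s += 5 → s = 5.0000
seg 2 [29.1°–86.2°] dwell: s stays 5.0000
seg 3 [86.2°–259.5°] cycloidal, h=7: θ=210.1° here. β=123.9, B=173.3. 7·(0.7149 − sin(2π·0.7149)/(2π)) = 6.0918 → s = 11.0918

11.0918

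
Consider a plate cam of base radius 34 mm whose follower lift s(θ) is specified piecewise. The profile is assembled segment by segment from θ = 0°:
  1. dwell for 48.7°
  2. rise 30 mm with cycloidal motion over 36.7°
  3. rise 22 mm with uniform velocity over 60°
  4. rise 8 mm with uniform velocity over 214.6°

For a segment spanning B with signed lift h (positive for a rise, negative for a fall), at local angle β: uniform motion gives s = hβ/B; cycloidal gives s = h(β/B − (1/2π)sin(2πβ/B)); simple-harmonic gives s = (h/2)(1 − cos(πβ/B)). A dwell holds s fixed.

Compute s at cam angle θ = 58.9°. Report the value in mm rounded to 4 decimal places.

seg 1 [0°–48.7°] dwell: s stays 0.0000
seg 2 [48.7°–85.4°] cycloidal, h=30: θ=58.9° here. β=10.2, B=36.7. 30·(0.2779 − sin(2π·0.2779)/(2π)) = 3.6366 → s = 3.6366

3.6366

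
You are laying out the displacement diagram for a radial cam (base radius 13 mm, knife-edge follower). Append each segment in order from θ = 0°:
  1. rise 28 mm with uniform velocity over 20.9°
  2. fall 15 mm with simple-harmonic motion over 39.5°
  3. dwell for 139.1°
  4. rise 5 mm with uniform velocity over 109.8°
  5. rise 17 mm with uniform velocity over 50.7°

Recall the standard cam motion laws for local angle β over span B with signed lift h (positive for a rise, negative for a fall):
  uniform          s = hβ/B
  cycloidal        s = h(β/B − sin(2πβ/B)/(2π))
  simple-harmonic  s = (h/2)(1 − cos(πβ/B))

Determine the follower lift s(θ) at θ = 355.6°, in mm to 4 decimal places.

seg 1 [0°–20.9°] uniform, h=28: full span → s += 28 → s = 28.0000
seg 2 [20.9°–60.4°] simple-harmonic, h=-15: full span → s += -15 → s = 13.0000
seg 3 [60.4°–199.5°] dwell: s stays 13.0000
seg 4 [199.5°–309.3°] uniform, h=5: full span → s += 5 → s = 18.0000
seg 5 [309.3°–360°] uniform, h=17: θ=355.6° here. β=46.3, B=50.7. 17·46.3/50.7 = 15.5247 → s = 33.5247

33.5247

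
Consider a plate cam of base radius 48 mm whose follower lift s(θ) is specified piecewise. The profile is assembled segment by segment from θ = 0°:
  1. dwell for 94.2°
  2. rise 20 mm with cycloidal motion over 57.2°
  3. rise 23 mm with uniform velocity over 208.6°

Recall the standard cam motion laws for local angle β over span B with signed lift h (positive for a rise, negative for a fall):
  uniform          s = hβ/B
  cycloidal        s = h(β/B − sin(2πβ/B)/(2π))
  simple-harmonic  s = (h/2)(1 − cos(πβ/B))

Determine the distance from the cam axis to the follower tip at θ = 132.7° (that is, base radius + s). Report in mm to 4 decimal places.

seg 1 [0°–94.2°] dwell: s stays 0.0000
seg 2 [94.2°–151.4°] cycloidal, h=20: θ=132.7° here. β=38.5, B=57.2. 20·(0.6731 − sin(2π·0.6731)/(2π)) = 16.2800 → s = 16.2800
radial distance = base radius + s = 48 + 16.2800 = 64.2800

64.2800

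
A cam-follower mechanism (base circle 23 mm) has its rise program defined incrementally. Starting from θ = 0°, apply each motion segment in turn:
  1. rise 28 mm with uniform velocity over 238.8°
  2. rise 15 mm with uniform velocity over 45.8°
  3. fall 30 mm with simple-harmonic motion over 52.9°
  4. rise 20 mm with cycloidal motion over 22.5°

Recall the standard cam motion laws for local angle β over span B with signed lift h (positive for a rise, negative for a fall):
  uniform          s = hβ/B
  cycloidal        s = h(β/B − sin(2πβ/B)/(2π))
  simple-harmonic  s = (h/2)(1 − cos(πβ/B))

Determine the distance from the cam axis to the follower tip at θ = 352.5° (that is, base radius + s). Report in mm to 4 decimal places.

seg 1 [0°–238.8°] uniform, h=28: full span → s += 28 → s = 28.0000
seg 2 [238.8°–284.6°] uniform, h=15: full span → s += 15 → s = 43.0000
seg 3 [284.6°–337.5°] simple-harmonic, h=-30: full span → s += -30 → s = 13.0000
seg 4 [337.5°–360°] cycloidal, h=20: θ=352.5° here. β=15, B=22.5. 20·(0.6667 − sin(2π·0.6667)/(2π)) = 16.0900 → s = 29.0900
radial distance = base radius + s = 23 + 29.0900 = 52.0900

52.0900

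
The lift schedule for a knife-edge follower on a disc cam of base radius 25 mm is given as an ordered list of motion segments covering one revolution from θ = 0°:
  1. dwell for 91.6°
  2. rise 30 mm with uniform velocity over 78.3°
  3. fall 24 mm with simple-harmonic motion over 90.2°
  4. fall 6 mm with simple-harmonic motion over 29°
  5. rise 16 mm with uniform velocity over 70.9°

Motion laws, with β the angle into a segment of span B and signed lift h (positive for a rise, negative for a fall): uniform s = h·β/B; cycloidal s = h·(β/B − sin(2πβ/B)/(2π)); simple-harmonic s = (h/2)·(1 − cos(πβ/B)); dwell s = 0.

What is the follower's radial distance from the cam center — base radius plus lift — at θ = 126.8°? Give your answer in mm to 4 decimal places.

seg 1 [0°–91.6°] dwell: s stays 0.0000
seg 2 [91.6°–169.9°] uniform, h=30: θ=126.8° here. β=35.2, B=78.3. 30·35.2/78.3 = 13.4866 → s = 13.4866
radial distance = base radius + s = 25 + 13.4866 = 38.4866

38.4866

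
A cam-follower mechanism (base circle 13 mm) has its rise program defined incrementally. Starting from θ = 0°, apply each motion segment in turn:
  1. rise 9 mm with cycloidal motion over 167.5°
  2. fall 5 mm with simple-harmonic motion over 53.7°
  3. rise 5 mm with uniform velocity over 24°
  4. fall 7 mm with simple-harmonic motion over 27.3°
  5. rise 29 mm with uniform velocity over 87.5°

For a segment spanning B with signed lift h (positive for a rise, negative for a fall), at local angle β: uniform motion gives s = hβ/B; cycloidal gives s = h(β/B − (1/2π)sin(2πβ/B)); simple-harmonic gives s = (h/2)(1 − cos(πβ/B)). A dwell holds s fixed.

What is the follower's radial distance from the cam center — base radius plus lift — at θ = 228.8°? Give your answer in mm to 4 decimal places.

seg 1 [0°–167.5°] cycloidal, h=9: full span → s += 9 → s = 9.0000
seg 2 [167.5°–221.2°] simple-harmonic, h=-5: full span → s += -5 → s = 4.0000
seg 3 [221.2°–245.2°] uniform, h=5: θ=228.8° here. β=7.6, B=24. 5·7.6/24 = 1.5833 → s = 5.5833
radial distance = base radius + s = 13 + 5.5833 = 18.5833

18.5833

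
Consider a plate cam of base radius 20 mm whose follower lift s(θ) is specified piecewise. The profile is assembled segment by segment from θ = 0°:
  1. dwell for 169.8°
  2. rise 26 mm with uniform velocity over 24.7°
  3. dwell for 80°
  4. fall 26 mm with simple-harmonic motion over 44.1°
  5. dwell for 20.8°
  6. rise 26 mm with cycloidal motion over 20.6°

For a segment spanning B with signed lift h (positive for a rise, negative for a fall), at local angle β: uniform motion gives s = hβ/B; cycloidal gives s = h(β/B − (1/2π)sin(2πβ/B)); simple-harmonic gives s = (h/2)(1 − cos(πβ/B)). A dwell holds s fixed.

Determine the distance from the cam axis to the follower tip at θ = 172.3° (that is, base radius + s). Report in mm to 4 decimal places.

seg 1 [0°–169.8°] dwell: s stays 0.0000
seg 2 [169.8°–194.5°] uniform, h=26: θ=172.3° here. β=2.5, B=24.7. 26·2.5/24.7 = 2.6316 → s = 2.6316
radial distance = base radius + s = 20 + 2.6316 = 22.6316

22.6316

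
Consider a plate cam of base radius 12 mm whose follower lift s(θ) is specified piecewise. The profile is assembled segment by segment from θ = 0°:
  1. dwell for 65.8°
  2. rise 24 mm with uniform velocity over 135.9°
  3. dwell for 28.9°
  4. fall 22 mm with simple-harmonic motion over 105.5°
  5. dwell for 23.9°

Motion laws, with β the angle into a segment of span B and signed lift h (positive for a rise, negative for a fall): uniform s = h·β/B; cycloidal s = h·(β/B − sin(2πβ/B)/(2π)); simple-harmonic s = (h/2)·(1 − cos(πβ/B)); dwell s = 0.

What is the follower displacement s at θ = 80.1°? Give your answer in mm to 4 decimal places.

seg 1 [0°–65.8°] dwell: s stays 0.0000
seg 2 [65.8°–201.7°] uniform, h=24: θ=80.1° here. β=14.3, B=135.9. 24·14.3/135.9 = 2.5254 → s = 2.5254

2.5254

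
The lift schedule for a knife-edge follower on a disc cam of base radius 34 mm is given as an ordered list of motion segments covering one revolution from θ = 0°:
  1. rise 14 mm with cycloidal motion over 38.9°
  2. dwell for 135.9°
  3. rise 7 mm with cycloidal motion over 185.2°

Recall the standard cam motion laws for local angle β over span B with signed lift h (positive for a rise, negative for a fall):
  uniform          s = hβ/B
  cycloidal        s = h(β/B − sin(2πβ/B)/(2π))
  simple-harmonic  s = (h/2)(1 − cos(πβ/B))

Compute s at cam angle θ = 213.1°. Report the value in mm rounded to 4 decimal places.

seg 1 [0°–38.9°] cycloidal, h=14: full span → s += 14 → s = 14.0000
seg 2 [38.9°–174.8°] dwell: s stays 14.0000
seg 3 [174.8°–360°] cycloidal, h=7: θ=213.1° here. β=38.3, B=185.2. 7·(0.2068 − sin(2π·0.2068)/(2π)) = 0.3743 → s = 14.3743

14.3743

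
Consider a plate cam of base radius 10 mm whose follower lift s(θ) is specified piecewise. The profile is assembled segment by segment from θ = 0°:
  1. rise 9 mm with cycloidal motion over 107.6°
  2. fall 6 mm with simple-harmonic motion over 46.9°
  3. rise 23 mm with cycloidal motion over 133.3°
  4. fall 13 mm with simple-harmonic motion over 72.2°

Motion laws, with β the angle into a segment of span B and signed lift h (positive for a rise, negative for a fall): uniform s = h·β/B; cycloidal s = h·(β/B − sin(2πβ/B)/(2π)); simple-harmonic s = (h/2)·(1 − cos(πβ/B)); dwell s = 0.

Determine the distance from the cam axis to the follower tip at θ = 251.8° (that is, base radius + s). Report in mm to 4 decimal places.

seg 1 [0°–107.6°] cycloidal, h=9: full span → s += 9 → s = 9.0000
seg 2 [107.6°–154.5°] simple-harmonic, h=-6: full span → s += -6 → s = 3.0000
seg 3 [154.5°–287.8°] cycloidal, h=23: θ=251.8° here. β=97.3, B=133.3. 23·(0.7299 − sin(2π·0.7299)/(2π)) = 20.4200 → s = 23.4200
radial distance = base radius + s = 10 + 23.4200 = 33.4200

33.4200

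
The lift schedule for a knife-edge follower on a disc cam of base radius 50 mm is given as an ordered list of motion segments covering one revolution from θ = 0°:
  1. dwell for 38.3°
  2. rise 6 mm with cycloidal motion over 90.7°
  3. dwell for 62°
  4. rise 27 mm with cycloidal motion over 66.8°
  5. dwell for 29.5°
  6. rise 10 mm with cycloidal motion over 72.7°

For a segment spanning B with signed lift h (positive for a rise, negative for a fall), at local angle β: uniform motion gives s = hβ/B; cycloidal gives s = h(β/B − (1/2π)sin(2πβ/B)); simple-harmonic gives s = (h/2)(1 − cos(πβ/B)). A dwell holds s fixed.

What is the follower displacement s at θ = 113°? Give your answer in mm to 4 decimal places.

seg 1 [0°–38.3°] dwell: s stays 0.0000
seg 2 [38.3°–129°] cycloidal, h=6: θ=113° here. β=74.7, B=90.7. 6·(0.8236 − sin(2π·0.8236)/(2π)) = 5.7962 → s = 5.7962

5.7962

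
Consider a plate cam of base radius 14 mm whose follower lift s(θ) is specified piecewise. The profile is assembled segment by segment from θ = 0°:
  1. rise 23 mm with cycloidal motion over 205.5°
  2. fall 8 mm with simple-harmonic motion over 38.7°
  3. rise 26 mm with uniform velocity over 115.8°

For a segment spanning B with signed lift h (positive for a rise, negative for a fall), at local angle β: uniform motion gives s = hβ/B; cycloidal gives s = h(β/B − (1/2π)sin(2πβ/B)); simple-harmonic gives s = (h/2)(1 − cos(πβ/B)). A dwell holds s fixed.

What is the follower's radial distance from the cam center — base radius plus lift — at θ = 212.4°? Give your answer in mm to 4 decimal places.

seg 1 [0°–205.5°] cycloidal, h=23: full span → s += 23 → s = 23.0000
seg 2 [205.5°–244.2°] simple-harmonic, h=-8: θ=212.4° here. β=6.9, B=38.7. -8/2·(1 − cos(π·0.1783)) = -0.6113 → s = 22.3887
radial distance = base radius + s = 14 + 22.3887 = 36.3887

36.3887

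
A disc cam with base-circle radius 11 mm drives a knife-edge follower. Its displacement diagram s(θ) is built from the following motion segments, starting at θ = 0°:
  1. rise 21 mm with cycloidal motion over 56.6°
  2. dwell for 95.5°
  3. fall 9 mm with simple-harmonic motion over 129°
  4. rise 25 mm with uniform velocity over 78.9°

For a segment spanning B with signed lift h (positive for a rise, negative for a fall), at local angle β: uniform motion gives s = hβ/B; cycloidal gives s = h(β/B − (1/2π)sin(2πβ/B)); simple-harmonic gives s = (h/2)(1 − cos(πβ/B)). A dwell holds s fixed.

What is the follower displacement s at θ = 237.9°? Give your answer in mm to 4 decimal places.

seg 1 [0°–56.6°] cycloidal, h=21: full span → s += 21 → s = 21.0000
seg 2 [56.6°–152.1°] dwell: s stays 21.0000
seg 3 [152.1°–281.1°] simple-harmonic, h=-9: θ=237.9° here. β=85.8, B=129. -9/2·(1 − cos(π·0.6651)) = -6.7310 → s = 14.2690

14.2690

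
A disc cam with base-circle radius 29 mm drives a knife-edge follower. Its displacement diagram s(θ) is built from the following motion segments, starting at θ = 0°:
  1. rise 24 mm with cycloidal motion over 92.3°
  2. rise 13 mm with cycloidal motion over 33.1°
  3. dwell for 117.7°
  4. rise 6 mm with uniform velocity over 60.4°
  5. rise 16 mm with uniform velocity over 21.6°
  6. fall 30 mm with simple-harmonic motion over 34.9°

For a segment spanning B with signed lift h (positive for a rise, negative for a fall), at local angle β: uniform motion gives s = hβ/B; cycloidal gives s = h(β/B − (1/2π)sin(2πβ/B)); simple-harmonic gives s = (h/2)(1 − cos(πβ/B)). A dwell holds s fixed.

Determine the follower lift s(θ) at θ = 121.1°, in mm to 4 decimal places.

seg 1 [0°–92.3°] cycloidal, h=24: full span → s += 24 → s = 24.0000
seg 2 [92.3°–125.4°] cycloidal, h=13: θ=121.1° here. β=28.8, B=33.1. 13·(0.8701 − sin(2π·0.8701)/(2π)) = 12.8186 → s = 36.8186

36.8186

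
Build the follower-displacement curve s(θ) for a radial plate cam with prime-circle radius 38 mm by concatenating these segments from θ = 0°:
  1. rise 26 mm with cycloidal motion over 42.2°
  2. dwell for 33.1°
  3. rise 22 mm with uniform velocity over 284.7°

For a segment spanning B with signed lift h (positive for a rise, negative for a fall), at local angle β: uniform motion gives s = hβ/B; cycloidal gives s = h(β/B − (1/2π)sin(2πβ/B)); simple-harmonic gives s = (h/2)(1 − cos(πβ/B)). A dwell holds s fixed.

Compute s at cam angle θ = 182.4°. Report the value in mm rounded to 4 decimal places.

seg 1 [0°–42.2°] cycloidal, h=26: full span → s += 26 → s = 26.0000
seg 2 [42.2°–75.3°] dwell: s stays 26.0000
seg 3 [75.3°–360°] uniform, h=22: θ=182.4° here. β=107.1, B=284.7. 22·107.1/284.7 = 8.2761 → s = 34.2761

34.2761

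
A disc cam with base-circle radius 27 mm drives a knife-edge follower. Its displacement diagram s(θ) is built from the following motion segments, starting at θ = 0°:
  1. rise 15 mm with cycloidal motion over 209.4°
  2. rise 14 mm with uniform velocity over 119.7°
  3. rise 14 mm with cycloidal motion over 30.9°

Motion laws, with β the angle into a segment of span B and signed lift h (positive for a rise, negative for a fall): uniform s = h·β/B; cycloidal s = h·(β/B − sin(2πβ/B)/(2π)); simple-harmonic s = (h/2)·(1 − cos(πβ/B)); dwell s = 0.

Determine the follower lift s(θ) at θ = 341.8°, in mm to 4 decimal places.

seg 1 [0°–209.4°] cycloidal, h=15: full span → s += 15 → s = 15.0000
seg 2 [209.4°–329.1°] uniform, h=14: full span → s += 14 → s = 29.0000
seg 3 [329.1°–360°] cycloidal, h=14: θ=341.8° here. β=12.7, B=30.9. 14·(0.4110 − sin(2π·0.4110)/(2π)) = 4.5720 → s = 33.5720

33.5720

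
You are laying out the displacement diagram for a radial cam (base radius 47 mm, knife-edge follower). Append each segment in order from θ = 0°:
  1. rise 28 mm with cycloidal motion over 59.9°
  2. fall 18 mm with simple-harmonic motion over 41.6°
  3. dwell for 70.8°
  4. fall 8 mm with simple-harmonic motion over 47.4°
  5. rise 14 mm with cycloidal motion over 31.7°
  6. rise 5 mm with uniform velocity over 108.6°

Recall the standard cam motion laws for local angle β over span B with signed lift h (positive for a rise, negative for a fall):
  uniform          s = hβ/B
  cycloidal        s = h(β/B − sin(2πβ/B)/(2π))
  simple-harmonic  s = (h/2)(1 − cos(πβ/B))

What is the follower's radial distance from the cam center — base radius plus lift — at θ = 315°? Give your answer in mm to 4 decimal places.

seg 1 [0°–59.9°] cycloidal, h=28: full span → s += 28 → s = 28.0000
seg 2 [59.9°–101.5°] simple-harmonic, h=-18: full span → s += -18 → s = 10.0000
seg 3 [101.5°–172.3°] dwell: s stays 10.0000
seg 4 [172.3°–219.7°] simple-harmonic, h=-8: full span → s += -8 → s = 2.0000
seg 5 [219.7°–251.4°] cycloidal, h=14: full span → s += 14 → s = 16.0000
seg 6 [251.4°–360°] uniform, h=5: θ=315° here. β=63.6, B=108.6. 5·63.6/108.6 = 2.9282 → s = 18.9282
radial distance = base radius + s = 47 + 18.9282 = 65.9282

65.9282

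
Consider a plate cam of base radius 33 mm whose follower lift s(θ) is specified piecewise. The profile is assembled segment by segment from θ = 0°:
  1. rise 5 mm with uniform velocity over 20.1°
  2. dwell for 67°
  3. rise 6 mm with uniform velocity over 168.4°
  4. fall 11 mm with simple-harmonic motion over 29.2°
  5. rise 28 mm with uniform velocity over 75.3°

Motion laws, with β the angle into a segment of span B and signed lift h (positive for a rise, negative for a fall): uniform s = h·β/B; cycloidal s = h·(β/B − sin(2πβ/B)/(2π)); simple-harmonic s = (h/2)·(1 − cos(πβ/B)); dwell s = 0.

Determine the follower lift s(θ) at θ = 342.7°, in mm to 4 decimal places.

seg 1 [0°–20.1°] uniform, h=5: full span → s += 5 → s = 5.0000
seg 2 [20.1°–87.1°] dwell: s stays 5.0000
seg 3 [87.1°–255.5°] uniform, h=6: full span → s += 6 → s = 11.0000
seg 4 [255.5°–284.7°] simple-harmonic, h=-11: full span → s += -11 → s = 0.0000
seg 5 [284.7°–360°] uniform, h=28: θ=342.7° here. β=58, B=75.3. 28·58/75.3 = 21.5671 → s = 21.5671

21.5671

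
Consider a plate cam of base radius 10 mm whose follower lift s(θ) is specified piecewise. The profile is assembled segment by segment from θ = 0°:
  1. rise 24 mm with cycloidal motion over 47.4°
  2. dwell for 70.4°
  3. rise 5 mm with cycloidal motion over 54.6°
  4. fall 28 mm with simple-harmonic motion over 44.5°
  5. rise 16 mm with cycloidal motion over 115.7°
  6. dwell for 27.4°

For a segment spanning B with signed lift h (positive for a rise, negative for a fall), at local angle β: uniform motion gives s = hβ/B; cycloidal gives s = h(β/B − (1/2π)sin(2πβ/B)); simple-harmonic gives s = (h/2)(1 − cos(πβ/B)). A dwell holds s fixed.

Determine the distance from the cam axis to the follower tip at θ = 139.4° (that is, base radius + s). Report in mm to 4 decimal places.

seg 1 [0°–47.4°] cycloidal, h=24: full span → s += 24 → s = 24.0000
seg 2 [47.4°–117.8°] dwell: s stays 24.0000
seg 3 [117.8°–172.4°] cycloidal, h=5: θ=139.4° here. β=21.6, B=54.6. 5·(0.3956 − sin(2π·0.3956)/(2π)) = 1.4927 → s = 25.4927
radial distance = base radius + s = 10 + 25.4927 = 35.4927

35.4927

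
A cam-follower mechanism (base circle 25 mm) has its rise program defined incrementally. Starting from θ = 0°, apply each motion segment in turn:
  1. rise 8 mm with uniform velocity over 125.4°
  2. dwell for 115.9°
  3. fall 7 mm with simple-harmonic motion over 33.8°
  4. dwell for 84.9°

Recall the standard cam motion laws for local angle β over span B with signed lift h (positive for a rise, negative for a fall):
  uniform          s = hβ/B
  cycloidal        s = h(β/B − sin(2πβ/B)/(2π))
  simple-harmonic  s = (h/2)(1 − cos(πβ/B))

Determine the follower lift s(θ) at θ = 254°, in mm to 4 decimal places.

seg 1 [0°–125.4°] uniform, h=8: full span → s += 8 → s = 8.0000
seg 2 [125.4°–241.3°] dwell: s stays 8.0000
seg 3 [241.3°–275.1°] simple-harmonic, h=-7: θ=254° here. β=12.7, B=33.8. -7/2·(1 − cos(π·0.3757)) = -2.1681 → s = 5.8319

5.8319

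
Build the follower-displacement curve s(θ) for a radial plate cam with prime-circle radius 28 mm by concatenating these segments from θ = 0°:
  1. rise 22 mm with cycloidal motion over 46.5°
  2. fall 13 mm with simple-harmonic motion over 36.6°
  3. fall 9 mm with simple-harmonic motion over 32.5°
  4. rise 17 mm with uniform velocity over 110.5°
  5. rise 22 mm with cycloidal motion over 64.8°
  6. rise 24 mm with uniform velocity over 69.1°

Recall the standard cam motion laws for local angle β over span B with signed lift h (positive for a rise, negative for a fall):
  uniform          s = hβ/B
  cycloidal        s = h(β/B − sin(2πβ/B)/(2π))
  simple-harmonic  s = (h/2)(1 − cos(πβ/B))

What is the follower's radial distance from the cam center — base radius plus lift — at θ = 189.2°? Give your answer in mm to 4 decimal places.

seg 1 [0°–46.5°] cycloidal, h=22: full span → s += 22 → s = 22.0000
seg 2 [46.5°–83.1°] simple-harmonic, h=-13: full span → s += -13 → s = 9.0000
seg 3 [83.1°–115.6°] simple-harmonic, h=-9: full span → s += -9 → s = 0.0000
seg 4 [115.6°–226.1°] uniform, h=17: θ=189.2° here. β=73.6, B=110.5. 17·73.6/110.5 = 11.3231 → s = 11.3231
radial distance = base radius + s = 28 + 11.3231 = 39.3231

39.3231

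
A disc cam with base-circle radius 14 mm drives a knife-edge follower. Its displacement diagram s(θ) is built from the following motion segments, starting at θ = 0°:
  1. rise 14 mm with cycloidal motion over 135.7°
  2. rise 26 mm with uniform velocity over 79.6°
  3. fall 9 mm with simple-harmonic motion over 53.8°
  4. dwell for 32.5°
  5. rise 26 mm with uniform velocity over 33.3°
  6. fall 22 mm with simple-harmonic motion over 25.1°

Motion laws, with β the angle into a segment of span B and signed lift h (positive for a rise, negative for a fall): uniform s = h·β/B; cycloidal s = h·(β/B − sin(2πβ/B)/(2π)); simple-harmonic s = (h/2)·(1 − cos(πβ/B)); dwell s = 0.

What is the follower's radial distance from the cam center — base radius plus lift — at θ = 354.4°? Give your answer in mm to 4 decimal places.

seg 1 [0°–135.7°] cycloidal, h=14: full span → s += 14 → s = 14.0000
seg 2 [135.7°–215.3°] uniform, h=26: full span → s += 26 → s = 40.0000
seg 3 [215.3°–269.1°] simple-harmonic, h=-9: full span → s += -9 → s = 31.0000
seg 4 [269.1°–301.6°] dwell: s stays 31.0000
seg 5 [301.6°–334.9°] uniform, h=26: full span → s += 26 → s = 57.0000
seg 6 [334.9°–360°] simple-harmonic, h=-22: θ=354.4° here. β=19.5, B=25.1. -22/2·(1 − cos(π·0.7769)) = -19.4068 → s = 37.5932
radial distance = base radius + s = 14 + 37.5932 = 51.5932

51.5932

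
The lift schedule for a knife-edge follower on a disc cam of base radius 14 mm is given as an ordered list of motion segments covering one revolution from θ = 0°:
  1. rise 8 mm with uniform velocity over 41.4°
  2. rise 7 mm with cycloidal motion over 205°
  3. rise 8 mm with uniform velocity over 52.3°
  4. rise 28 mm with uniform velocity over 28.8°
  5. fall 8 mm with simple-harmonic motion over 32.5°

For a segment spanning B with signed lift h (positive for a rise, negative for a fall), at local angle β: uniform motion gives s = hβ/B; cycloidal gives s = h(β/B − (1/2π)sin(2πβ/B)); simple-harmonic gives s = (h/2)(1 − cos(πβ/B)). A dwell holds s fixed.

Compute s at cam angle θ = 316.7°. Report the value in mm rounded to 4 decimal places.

seg 1 [0°–41.4°] uniform, h=8: full span → s += 8 → s = 8.0000
seg 2 [41.4°–246.4°] cycloidal, h=7: full span → s += 7 → s = 15.0000
seg 3 [246.4°–298.7°] uniform, h=8: full span → s += 8 → s = 23.0000
seg 4 [298.7°–327.5°] uniform, h=28: θ=316.7° here. β=18, B=28.8. 28·18/28.8 = 17.5000 → s = 40.5000

40.5000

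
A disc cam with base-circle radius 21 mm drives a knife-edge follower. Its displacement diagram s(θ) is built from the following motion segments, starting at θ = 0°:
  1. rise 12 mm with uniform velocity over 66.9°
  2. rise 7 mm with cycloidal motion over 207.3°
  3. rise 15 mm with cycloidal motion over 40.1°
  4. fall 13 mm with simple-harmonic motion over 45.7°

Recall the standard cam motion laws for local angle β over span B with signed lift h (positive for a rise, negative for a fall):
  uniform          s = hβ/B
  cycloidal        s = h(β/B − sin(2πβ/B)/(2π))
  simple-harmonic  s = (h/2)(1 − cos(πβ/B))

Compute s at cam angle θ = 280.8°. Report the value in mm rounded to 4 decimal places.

seg 1 [0°–66.9°] uniform, h=12: full span → s += 12 → s = 12.0000
seg 2 [66.9°–274.2°] cycloidal, h=7: full span → s += 7 → s = 19.0000
seg 3 [274.2°–314.3°] cycloidal, h=15: θ=280.8° here. β=6.6, B=40.1. 15·(0.1646 − sin(2π·0.1646)/(2π)) = 0.4171 → s = 19.4171

19.4171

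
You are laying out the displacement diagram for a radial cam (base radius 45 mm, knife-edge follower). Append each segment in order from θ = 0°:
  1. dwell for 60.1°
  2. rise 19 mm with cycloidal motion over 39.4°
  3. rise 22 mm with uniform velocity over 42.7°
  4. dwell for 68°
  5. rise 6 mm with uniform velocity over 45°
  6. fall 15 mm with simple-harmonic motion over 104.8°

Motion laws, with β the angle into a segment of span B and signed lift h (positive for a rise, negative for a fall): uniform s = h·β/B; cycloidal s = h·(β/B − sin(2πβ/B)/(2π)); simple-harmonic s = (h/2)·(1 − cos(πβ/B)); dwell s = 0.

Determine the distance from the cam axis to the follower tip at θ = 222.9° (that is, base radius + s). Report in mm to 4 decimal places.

seg 1 [0°–60.1°] dwell: s stays 0.0000
seg 2 [60.1°–99.5°] cycloidal, h=19: full span → s += 19 → s = 19.0000
seg 3 [99.5°–142.2°] uniform, h=22: full span → s += 22 → s = 41.0000
seg 4 [142.2°–210.2°] dwell: s stays 41.0000
seg 5 [210.2°–255.2°] uniform, h=6: θ=222.9° here. β=12.7, B=45. 6·12.7/45 = 1.6933 → s = 42.6933
radial distance = base radius + s = 45 + 42.6933 = 87.6933

87.6933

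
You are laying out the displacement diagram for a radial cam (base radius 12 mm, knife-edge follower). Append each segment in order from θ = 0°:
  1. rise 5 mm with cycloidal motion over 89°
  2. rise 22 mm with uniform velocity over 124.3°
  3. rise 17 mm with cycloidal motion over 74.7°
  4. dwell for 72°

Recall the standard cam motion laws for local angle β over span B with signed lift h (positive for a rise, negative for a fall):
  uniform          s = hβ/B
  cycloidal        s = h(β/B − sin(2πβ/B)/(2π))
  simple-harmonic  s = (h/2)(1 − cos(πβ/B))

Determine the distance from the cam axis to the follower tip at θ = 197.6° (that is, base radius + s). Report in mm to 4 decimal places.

seg 1 [0°–89°] cycloidal, h=5: full span → s += 5 → s = 5.0000
seg 2 [89°–213.3°] uniform, h=22: θ=197.6° here. β=108.6, B=124.3. 22·108.6/124.3 = 19.2212 → s = 24.2212
radial distance = base radius + s = 12 + 24.2212 = 36.2212

36.2212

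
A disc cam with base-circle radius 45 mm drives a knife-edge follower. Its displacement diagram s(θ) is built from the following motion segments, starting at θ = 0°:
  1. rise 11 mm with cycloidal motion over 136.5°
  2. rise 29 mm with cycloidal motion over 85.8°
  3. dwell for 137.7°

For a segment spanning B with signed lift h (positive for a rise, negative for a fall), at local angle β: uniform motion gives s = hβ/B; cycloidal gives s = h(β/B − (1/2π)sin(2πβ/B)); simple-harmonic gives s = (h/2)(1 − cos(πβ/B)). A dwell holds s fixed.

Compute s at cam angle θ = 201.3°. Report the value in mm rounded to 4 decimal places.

seg 1 [0°–136.5°] cycloidal, h=11: full span → s += 11 → s = 11.0000
seg 2 [136.5°–222.3°] cycloidal, h=29: θ=201.3° here. β=64.8, B=85.8. 29·(0.7552 − sin(2π·0.7552)/(2π)) = 26.5151 → s = 37.5151

37.5151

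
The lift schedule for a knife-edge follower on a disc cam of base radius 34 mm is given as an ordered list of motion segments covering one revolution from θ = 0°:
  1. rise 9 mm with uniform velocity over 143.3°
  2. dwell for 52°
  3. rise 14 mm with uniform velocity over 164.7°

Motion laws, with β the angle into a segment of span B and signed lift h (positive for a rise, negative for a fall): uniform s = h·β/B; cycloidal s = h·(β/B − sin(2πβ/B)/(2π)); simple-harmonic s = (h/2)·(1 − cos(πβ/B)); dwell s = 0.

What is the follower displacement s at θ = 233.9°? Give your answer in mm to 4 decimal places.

seg 1 [0°–143.3°] uniform, h=9: full span → s += 9 → s = 9.0000
seg 2 [143.3°–195.3°] dwell: s stays 9.0000
seg 3 [195.3°–360°] uniform, h=14: θ=233.9° here. β=38.6, B=164.7. 14·38.6/164.7 = 3.2811 → s = 12.2811

12.2811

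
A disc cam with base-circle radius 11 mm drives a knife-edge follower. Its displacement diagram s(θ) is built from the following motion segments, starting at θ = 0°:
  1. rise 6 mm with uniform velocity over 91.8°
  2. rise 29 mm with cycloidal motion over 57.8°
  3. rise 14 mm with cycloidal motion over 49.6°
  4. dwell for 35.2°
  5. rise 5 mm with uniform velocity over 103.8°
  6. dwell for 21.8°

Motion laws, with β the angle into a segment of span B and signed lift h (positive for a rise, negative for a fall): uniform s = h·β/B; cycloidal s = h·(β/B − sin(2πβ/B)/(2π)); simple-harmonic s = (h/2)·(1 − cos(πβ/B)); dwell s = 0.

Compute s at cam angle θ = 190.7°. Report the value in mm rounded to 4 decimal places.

seg 1 [0°–91.8°] uniform, h=6: full span → s += 6 → s = 6.0000
seg 2 [91.8°–149.6°] cycloidal, h=29: full span → s += 29 → s = 35.0000
seg 3 [149.6°–199.2°] cycloidal, h=14: θ=190.7° here. β=41.1, B=49.6. 14·(0.8286 − sin(2π·0.8286)/(2π)) = 13.5625 → s = 48.5625

48.5625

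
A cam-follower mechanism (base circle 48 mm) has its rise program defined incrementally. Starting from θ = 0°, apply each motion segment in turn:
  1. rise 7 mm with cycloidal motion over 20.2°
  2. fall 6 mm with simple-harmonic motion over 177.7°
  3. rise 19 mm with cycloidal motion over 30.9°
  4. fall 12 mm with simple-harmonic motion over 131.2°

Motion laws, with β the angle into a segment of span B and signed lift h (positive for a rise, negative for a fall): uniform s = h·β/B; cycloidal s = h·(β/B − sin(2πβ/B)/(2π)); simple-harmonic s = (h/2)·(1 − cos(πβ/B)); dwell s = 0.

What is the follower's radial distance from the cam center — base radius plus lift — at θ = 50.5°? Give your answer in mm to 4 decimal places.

seg 1 [0°–20.2°] cycloidal, h=7: full span → s += 7 → s = 7.0000
seg 2 [20.2°–197.9°] simple-harmonic, h=-6: θ=50.5° here. β=30.3, B=177.7. -6/2·(1 − cos(π·0.1705)) = -0.4202 → s = 6.5798
radial distance = base radius + s = 48 + 6.5798 = 54.5798

54.5798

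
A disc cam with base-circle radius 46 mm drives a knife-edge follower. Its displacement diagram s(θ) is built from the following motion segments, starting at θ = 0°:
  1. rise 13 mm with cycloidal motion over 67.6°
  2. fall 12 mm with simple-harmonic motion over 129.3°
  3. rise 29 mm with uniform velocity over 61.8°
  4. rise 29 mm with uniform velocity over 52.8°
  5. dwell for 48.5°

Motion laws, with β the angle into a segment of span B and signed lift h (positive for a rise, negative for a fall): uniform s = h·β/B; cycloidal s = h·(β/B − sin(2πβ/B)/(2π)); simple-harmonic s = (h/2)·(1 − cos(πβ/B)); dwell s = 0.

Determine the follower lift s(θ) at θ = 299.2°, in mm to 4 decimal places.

seg 1 [0°–67.6°] cycloidal, h=13: full span → s += 13 → s = 13.0000
seg 2 [67.6°–196.9°] simple-harmonic, h=-12: full span → s += -12 → s = 1.0000
seg 3 [196.9°–258.7°] uniform, h=29: full span → s += 29 → s = 30.0000
seg 4 [258.7°–311.5°] uniform, h=29: θ=299.2° here. β=40.5, B=52.8. 29·40.5/52.8 = 22.2443 → s = 52.2443

52.2443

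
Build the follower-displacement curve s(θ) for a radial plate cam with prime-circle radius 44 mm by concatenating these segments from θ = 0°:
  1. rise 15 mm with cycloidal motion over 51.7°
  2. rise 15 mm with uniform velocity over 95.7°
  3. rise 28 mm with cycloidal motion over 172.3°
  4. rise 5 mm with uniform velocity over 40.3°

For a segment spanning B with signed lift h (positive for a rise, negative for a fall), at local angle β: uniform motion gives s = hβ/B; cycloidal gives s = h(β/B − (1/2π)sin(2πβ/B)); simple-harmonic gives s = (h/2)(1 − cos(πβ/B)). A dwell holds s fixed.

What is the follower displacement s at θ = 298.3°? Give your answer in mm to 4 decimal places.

seg 1 [0°–51.7°] cycloidal, h=15: full span → s += 15 → s = 15.0000
seg 2 [51.7°–147.4°] uniform, h=15: full span → s += 15 → s = 30.0000
seg 3 [147.4°–319.7°] cycloidal, h=28: θ=298.3° here. β=150.9, B=172.3. 28·(0.8758 − sin(2π·0.8758)/(2π)) = 27.6576 → s = 57.6576

57.6576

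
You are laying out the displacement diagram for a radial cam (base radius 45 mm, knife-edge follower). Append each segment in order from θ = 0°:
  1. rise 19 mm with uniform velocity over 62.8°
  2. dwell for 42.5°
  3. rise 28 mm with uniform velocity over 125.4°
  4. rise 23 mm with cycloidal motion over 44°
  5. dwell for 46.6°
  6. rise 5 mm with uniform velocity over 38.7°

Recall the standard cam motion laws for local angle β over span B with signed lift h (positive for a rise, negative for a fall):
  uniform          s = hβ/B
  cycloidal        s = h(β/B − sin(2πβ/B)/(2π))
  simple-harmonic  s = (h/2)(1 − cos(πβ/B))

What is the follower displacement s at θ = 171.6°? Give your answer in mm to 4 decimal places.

seg 1 [0°–62.8°] uniform, h=19: full span → s += 19 → s = 19.0000
seg 2 [62.8°–105.3°] dwell: s stays 19.0000
seg 3 [105.3°–230.7°] uniform, h=28: θ=171.6° here. β=66.3, B=125.4. 28·66.3/125.4 = 14.8038 → s = 33.8038

33.8038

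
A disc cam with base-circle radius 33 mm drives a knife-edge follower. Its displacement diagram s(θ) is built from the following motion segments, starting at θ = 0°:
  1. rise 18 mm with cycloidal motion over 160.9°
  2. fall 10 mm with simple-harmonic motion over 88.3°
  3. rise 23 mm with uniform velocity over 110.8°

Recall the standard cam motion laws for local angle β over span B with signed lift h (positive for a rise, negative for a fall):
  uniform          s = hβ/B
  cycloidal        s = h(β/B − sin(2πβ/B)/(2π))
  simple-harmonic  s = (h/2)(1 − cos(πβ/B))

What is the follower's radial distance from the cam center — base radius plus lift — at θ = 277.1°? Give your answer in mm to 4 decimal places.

seg 1 [0°–160.9°] cycloidal, h=18: full span → s += 18 → s = 18.0000
seg 2 [160.9°–249.2°] simple-harmonic, h=-10: full span → s += -10 → s = 8.0000
seg 3 [249.2°–360°] uniform, h=23: θ=277.1° here. β=27.9, B=110.8. 23·27.9/110.8 = 5.7915 → s = 13.7915
radial distance = base radius + s = 33 + 13.7915 = 46.7915

46.7915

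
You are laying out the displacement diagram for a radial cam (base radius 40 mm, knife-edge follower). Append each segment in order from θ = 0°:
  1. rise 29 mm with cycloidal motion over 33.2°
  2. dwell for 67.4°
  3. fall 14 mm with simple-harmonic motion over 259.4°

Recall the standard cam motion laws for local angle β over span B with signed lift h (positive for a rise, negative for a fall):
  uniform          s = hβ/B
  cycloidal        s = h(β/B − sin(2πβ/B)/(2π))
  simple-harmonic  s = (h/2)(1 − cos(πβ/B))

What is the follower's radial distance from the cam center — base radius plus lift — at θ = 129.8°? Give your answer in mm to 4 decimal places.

seg 1 [0°–33.2°] cycloidal, h=29: full span → s += 29 → s = 29.0000
seg 2 [33.2°–100.6°] dwell: s stays 29.0000
seg 3 [100.6°–360°] simple-harmonic, h=-14: θ=129.8° here. β=29.2, B=259.4. -14/2·(1 − cos(π·0.1126)) = -0.4332 → s = 28.5668
radial distance = base radius + s = 40 + 28.5668 = 68.5668

68.5668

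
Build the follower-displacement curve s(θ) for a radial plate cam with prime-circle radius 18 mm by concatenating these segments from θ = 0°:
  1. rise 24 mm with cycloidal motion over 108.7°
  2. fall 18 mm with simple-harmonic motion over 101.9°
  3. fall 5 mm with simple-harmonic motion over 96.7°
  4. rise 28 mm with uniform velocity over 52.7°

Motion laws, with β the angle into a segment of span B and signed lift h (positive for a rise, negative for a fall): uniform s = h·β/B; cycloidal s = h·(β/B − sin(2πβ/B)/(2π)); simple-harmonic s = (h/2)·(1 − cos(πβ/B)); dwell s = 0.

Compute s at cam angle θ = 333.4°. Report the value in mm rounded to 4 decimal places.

seg 1 [0°–108.7°] cycloidal, h=24: full span → s += 24 → s = 24.0000
seg 2 [108.7°–210.6°] simple-harmonic, h=-18: full span → s += -18 → s = 6.0000
seg 3 [210.6°–307.3°] simple-harmonic, h=-5: full span → s += -5 → s = 1.0000
seg 4 [307.3°–360°] uniform, h=28: θ=333.4° here. β=26.1, B=52.7. 28·26.1/52.7 = 13.8672 → s = 14.8672

14.8672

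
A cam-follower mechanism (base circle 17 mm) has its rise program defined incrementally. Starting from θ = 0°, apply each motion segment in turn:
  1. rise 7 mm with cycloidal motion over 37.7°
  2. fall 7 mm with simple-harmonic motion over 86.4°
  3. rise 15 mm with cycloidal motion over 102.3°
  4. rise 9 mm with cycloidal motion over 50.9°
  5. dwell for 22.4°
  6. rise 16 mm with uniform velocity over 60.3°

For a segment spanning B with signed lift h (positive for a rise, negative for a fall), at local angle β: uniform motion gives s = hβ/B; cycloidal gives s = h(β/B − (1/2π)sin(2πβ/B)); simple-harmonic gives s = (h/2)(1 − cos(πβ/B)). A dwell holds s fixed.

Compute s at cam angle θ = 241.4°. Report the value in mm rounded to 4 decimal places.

seg 1 [0°–37.7°] cycloidal, h=7: full span → s += 7 → s = 7.0000
seg 2 [37.7°–124.1°] simple-harmonic, h=-7: full span → s += -7 → s = 0.0000
seg 3 [124.1°–226.4°] cycloidal, h=15: full span → s += 15 → s = 15.0000
seg 4 [226.4°–277.3°] cycloidal, h=9: θ=241.4° here. β=15, B=50.9. 9·(0.2947 − sin(2π·0.2947)/(2π)) = 1.2760 → s = 16.2760

16.2760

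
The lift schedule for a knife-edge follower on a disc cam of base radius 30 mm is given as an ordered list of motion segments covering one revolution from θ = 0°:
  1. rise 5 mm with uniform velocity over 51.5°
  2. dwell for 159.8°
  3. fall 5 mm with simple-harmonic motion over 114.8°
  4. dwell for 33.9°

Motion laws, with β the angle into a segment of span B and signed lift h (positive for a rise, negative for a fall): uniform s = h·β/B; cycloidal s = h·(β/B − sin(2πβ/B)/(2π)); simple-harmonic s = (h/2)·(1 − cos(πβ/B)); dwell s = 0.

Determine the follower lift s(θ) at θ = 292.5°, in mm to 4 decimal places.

seg 1 [0°–51.5°] uniform, h=5: full span → s += 5 → s = 5.0000
seg 2 [51.5°–211.3°] dwell: s stays 5.0000
seg 3 [211.3°–326.1°] simple-harmonic, h=-5: θ=292.5° here. β=81.2, B=114.8. -5/2·(1 − cos(π·0.7073)) = -4.0156 → s = 0.9844

0.9844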